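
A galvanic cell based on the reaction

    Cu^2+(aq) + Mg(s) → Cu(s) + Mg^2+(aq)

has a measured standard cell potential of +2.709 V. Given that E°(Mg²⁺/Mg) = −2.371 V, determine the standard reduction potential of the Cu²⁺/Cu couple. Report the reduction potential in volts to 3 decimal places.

In the reaction as written the Cu²⁺/Cu couple is reduced (cathode) and Mg²⁺/Mg is oxidized (anode), so E°cell = E°(Cu²⁺/Cu) − E°(Mg²⁺/Mg).
E°(Cu²⁺/Cu) = E°cell + E°(anode) = +2.709 + (−2.371) = +0.338 V.

+0.338 V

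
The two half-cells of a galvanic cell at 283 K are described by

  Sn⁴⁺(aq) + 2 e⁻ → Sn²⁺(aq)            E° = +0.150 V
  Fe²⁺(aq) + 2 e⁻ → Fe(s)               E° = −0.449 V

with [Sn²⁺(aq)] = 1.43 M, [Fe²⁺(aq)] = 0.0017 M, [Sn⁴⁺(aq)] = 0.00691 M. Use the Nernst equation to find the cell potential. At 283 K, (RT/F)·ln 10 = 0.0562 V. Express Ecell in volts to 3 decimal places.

+0.612 V

Sn⁴⁺/Sn²⁺ is reduced (cathode, E° = +0.150 V) and Fe²⁺/Fe is oxidized (anode).
The standard potential is +0.150 − (−0.449) = +0.599 V and the balanced reaction transfers n = 2 electrons.
The balanced reaction is Sn⁴⁺(aq) + Fe(s) → Sn²⁺(aq) + Fe²⁺(aq), so Q = ([Sn²⁺(aq)]·[Fe²⁺(aq)]) / [Sn⁴⁺(aq)] = 0.352 and log Q = −0.454.
E = E° − (0.0562/n)·log Q = +0.599 − (0.0562/2)(−0.454) = +0.612 V.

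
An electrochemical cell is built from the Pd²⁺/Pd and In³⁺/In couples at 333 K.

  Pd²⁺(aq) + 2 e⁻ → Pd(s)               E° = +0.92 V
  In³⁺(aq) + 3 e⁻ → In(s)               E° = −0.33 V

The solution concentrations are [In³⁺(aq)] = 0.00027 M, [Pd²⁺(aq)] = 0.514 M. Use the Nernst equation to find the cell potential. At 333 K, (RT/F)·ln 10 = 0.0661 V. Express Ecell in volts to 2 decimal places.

Pd²⁺/Pd is reduced (cathode, E° = +0.92 V) and In³⁺/In is oxidized (anode).
The standard potential is +0.92 − (−0.33) = +1.25 V and the balanced reaction transfers n = 6 electrons.
For the overall reaction 3 Pd²⁺(aq) + 2 In(s) → 3 Pd(s) + 2 In³⁺(aq), Q = [In³⁺(aq)]^2 / [Pd²⁺(aq)]^3 = 5.37×10^−7, giving log Q = −6.270.
By the Nernst equation, E = +1.25 − (0.0661/6)·(−6.270) = +1.32 V.

+1.32 V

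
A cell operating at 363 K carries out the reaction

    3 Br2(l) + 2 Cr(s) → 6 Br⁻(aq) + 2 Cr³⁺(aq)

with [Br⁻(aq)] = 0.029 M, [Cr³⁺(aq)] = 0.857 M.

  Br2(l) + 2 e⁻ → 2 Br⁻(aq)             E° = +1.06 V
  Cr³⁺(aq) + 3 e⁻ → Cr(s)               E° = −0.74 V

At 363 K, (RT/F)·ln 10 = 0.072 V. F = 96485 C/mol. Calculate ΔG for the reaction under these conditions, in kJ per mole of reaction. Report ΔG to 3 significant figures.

With Br₂/Br⁻ reduced at the cathode, E°cell = +1.06 − (−0.74) = +1.80 V and n = 6.
The reaction quotient is [Br⁻(aq)]^6·[Cr³⁺(aq)]^2 = 4.37×10^−10; by Nernst, E = +1.80 − (0.072/6)(−9.360) = +1.9123 V.
Then ΔG = −nFE = −6 × 96485 × +1.9123 J/mol = −1110 kJ/mol.

−1110 kJ/mol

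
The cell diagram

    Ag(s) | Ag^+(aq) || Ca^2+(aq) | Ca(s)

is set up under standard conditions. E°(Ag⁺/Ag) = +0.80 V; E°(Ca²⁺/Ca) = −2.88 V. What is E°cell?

−3.68 V

By convention the left-hand electrode in cell notation is the anode (oxidation) and the right-hand electrode is the cathode (reduction).
E°cell = E°(right) − E°(left) = −2.88 − (+0.80) = −3.68 V.
The negative sign shows that, as written, the cell would require an external voltage to drive the reaction.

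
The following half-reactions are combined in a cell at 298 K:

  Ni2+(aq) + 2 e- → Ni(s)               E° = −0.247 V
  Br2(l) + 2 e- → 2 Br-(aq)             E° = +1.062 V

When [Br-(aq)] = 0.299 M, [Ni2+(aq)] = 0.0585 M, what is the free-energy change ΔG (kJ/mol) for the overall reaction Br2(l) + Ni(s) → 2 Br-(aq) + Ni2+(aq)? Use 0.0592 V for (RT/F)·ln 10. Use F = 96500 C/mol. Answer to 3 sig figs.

The standard cell potential is +1.062 − (−0.247) = +1.309 V, with n = 2 electrons in the balanced equation.
Q = [Br-(aq)]^2·[Ni2+(aq)] = 0.00523, so log Q = −2.282 and E = +1.309 − (0.0592/2)(−2.282) = +1.3765 V.
ΔG = −nFE = −(2)(96500)(+1.3765) J/mol = −266 kJ/mol.

−266 kJ/mol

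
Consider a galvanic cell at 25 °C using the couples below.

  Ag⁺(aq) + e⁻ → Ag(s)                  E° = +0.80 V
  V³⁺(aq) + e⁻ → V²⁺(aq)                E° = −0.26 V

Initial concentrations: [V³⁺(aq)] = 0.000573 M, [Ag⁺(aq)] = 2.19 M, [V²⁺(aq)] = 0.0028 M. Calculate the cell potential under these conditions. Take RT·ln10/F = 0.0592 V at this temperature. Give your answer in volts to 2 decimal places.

+1.12 V

Since E°(Ag⁺/Ag) > E°(V³⁺/V²⁺), Ag⁺/Ag serves as the cathode.
The standard potential is +0.80 − (−0.26) = +1.06 V and the balanced reaction transfers n = 1 electron.
Balancing gives Ag⁺(aq) + V²⁺(aq) → Ag(s) + V³⁺(aq); hence Q = [V³⁺(aq)] / ([Ag⁺(aq)]·[V²⁺(aq)]) = 0.0934 (log Q = −1.029).
E = E° − (0.0592/n)·log Q = +1.06 − (0.0592/1)(−1.029) = +1.12 V.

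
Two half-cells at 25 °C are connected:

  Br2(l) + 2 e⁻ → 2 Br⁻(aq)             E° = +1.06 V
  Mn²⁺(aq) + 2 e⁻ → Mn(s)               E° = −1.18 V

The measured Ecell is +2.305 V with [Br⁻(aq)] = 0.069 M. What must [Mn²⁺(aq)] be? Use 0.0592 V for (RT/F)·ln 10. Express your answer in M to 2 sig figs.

1.3 M

Br₂/Br⁻ is the cathode (higher E°); E°cell = +1.06 − (−1.18) = +2.24 V with n = 2.
Since E = E° − (0.0592/n)·log Q, log Q = n(E° − E)/0.0592 = −2.196.
For Br2(l) + Mn(s) → 2 Br⁻(aq) + Mn²⁺(aq), the reaction quotient is Q = [Br⁻(aq)]^2·[Mn²⁺(aq)].
Solving for the unknown gives log [Mn²⁺(aq)] = 0.126, so [Mn²⁺(aq)] ≈ 1.3 M.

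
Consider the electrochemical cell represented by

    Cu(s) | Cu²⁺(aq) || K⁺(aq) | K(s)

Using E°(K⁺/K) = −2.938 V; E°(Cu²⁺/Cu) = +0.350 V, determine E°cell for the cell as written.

−3.288 V

By convention the left-hand electrode in cell notation is the anode (oxidation) and the right-hand electrode is the cathode (reduction).
E°cell = E°(right) − E°(left) = −2.938 − (+0.350) = −3.288 V.
The negative sign shows that, as written, the cell would require an external voltage to drive the reaction.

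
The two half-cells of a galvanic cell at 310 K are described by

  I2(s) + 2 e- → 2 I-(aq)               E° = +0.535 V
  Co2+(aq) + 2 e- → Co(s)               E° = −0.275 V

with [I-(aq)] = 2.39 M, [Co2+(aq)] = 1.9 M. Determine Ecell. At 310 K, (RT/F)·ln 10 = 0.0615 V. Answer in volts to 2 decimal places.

I₂/I⁻ is reduced (cathode, E° = +0.535 V) and Co²⁺/Co is oxidized (anode).
E°cell = E°cat − E°an = +0.535 − (−0.275) = +0.810 V; n = 2.
For the overall reaction I2(s) + Co(s) → 2 I-(aq) + Co2+(aq), Q = [I-(aq)]^2·[Co2+(aq)] = 10.9, giving log Q = 1.036.
Applying E = E° − (RT ln10/nF)·log Q gives +0.810 − (0.0615/2)(1.036) = +0.78 V.

+0.78 V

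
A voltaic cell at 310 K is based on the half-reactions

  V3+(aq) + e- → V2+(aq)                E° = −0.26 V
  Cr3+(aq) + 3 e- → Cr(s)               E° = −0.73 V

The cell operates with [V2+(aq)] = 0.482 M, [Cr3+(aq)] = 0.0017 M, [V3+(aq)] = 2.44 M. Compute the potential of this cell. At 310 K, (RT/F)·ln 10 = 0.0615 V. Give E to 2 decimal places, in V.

Since E°(V³⁺/V²⁺) > E°(Cr³⁺/Cr), V³⁺/V²⁺ serves as the cathode.
E°cell = E°cat − E°an = −0.26 − (−0.73) = +0.47 V; n = 3.
Balancing gives 3 V3+(aq) + Cr(s) → 3 V2+(aq) + Cr3+(aq); hence Q = ([V2+(aq)]^3·[Cr3+(aq)]) / [V3+(aq)]^3 = 1.31×10^−5 (log Q = −4.883).
By the Nernst equation, E = +0.47 − (0.0615/3)·(−4.883) = +0.57 V.

+0.57 V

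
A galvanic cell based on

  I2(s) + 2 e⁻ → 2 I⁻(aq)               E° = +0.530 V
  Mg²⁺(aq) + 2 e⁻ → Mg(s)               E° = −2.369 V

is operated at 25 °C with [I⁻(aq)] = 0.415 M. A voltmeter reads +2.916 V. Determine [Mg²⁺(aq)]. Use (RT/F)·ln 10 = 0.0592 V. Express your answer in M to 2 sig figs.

The I₂/I⁻ couple has the larger reduction potential, so it is the cathode: E°cell = +0.530 − (−2.369) = +2.899 V and n = 2.
From the Nernst equation, log Q = n(E° − E)/0.0592 = 2·(+2.899 − (+2.916))/0.0592 = −0.574.
The balanced reaction is I2(s) + Mg(s) → 2 I⁻(aq) + Mg²⁺(aq), so Q = [I⁻(aq)]^2·[Mg²⁺(aq)].
Solving for the unknown gives log [Mg²⁺(aq)] = 0.190, so [Mg²⁺(aq)] ≈ 1.5 M.

1.5 M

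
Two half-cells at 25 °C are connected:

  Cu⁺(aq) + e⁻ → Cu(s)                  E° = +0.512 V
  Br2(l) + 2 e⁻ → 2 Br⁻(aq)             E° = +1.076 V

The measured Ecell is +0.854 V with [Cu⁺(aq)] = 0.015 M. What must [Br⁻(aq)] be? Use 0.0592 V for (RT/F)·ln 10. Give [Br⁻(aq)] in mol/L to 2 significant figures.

0.00084 M

The Br₂/Br⁻ couple has the larger reduction potential, so it is the cathode: E°cell = +1.076 − (+0.512) = +0.564 V and n = 2.
Since E = E° − (0.0592/n)·log Q, log Q = n(E° − E)/0.0592 = −9.797.
The balanced reaction is Br2(l) + 2 Cu(s) → 2 Br⁻(aq) + 2 Cu⁺(aq), so Q = [Br⁻(aq)]^2·[Cu⁺(aq)]^2.
Solving for the unknown gives log [Br⁻(aq)] = −3.075, so [Br⁻(aq)] ≈ 0.00084 M.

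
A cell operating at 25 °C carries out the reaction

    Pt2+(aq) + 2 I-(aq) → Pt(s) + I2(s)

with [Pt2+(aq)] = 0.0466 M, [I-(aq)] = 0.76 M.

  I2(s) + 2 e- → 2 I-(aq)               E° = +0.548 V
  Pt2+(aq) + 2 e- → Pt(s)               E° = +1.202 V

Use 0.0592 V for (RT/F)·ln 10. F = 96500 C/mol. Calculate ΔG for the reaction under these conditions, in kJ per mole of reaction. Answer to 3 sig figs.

The standard cell potential is +1.202 − (+0.548) = +0.654 V, with n = 2 electrons in the balanced equation.
The reaction quotient is 1 / ([Pt2+(aq)]·[I-(aq)]^2) = 37.2; by Nernst, E = +0.654 − (0.0592/2)(1.570) = +0.6075 V.
Then ΔG = −nFE = −2 × 96500 × +0.6075 J/mol = −117 kJ/mol.

−117 kJ/mol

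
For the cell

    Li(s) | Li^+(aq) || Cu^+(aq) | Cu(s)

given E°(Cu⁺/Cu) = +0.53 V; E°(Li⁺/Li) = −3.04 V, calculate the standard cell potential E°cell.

By convention the left-hand electrode in cell notation is the anode (oxidation) and the right-hand electrode is the cathode (reduction).
E°cell = E°(right) − E°(left) = +0.53 − (−3.04) = +3.57 V.

+3.57 V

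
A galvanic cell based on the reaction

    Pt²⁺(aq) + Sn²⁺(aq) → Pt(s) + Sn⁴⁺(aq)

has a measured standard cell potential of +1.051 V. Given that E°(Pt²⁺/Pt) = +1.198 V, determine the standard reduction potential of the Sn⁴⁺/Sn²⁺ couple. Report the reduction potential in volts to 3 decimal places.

In the reaction as written the Pt²⁺/Pt couple is reduced (cathode) and Sn⁴⁺/Sn²⁺ is oxidized (anode), so E°cell = E°(Pt²⁺/Pt) − E°(Sn⁴⁺/Sn²⁺).
E°(Sn⁴⁺/Sn²⁺) = E°(cathode) − E°cell = +1.198 − (+1.051) = +0.147 V.

+0.147 V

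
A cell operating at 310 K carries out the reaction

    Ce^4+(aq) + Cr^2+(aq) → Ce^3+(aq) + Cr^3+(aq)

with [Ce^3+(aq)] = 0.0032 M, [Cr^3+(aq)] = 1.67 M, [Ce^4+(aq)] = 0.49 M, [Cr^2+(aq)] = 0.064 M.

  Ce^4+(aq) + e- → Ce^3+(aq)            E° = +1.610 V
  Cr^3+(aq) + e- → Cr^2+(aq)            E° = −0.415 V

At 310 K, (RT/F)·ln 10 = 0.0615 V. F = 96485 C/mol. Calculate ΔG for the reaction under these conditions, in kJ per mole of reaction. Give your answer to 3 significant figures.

E°cell = +1.610 − (−0.415) = +2.025 V; the balanced reaction transfers n = 1 electron.
Q = ([Ce^3+(aq)]·[Cr^3+(aq)]) / ([Ce^4+(aq)]·[Cr^2+(aq)]) = 0.17, so log Q = −0.769 and E = +2.025 − (0.0615/1)(−0.769) = +2.0723 V.
Finally ΔG = −nFE = −(1)(96485 C/mol)(+2.0723 V) = −200 kJ/mol.

−200 kJ/mol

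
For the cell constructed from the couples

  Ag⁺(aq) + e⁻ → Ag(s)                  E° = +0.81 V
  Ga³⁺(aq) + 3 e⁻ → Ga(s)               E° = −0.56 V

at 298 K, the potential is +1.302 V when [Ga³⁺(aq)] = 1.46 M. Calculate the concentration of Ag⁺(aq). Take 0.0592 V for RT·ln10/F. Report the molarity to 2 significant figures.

With Ag⁺/Ag at the cathode and Ga³⁺/Ga at the anode, E°cell = +0.81 − (−0.56) = +1.37 V (n = 3).
Rearranging E = E° − (0.0592/n)·log Q gives log Q = 3(+1.37 − (+1.302))/0.0592 = 3.446.
Balancing electrons gives 3 Ag⁺(aq) + Ga(s) → 3 Ag(s) + Ga³⁺(aq); thus Q = [Ga³⁺(aq)] / [Ag⁺(aq)]^3.
Substituting the known concentrations and solving, log [Ag⁺(aq)] = −1.094 and [Ag⁺(aq)] = 0.081 M.

0.081 M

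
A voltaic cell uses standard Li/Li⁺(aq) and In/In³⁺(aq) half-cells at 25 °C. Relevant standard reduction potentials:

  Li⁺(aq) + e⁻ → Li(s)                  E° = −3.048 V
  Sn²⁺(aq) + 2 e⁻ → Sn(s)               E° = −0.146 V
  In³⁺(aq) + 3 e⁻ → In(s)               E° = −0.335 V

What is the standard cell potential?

The In³⁺/In couple has the higher E°, so In ion is reduced (cathode) and Li is oxidized (anode).
E°cell = E°(cathode) − E°(anode) = −0.335 − (−3.048) = +2.713 V.

+2.713 V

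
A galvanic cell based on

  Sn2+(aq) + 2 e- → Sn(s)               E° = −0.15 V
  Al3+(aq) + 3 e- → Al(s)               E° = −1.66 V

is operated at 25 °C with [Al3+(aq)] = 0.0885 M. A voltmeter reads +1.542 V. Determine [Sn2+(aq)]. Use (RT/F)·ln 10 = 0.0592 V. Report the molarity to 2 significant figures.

With Sn²⁺/Sn at the cathode and Al³⁺/Al at the anode, E°cell = −0.15 − (−1.66) = +1.51 V (n = 6).
Since E = E° − (0.0592/n)·log Q, log Q = n(E° − E)/0.0592 = −3.243.
Balancing electrons gives 3 Sn2+(aq) + 2 Al(s) → 3 Sn(s) + 2 Al3+(aq); thus Q = [Al3+(aq)]^2 / [Sn2+(aq)]^3.
Solving for the unknown gives log [Sn2+(aq)] = 0.379, so [Sn2+(aq)] ≈ 2.4 M.

2.4 M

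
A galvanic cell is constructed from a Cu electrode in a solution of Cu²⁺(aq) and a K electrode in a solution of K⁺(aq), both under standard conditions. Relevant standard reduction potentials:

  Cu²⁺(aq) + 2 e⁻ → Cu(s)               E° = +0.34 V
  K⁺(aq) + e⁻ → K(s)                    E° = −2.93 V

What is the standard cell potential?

The Cu²⁺/Cu couple has the higher E°, so Cu ion is reduced (cathode) and K is oxidized (anode).
E°cell = E°(cathode) − E°(anode) = +0.34 − (−2.93) = +3.27 V.

+3.27 V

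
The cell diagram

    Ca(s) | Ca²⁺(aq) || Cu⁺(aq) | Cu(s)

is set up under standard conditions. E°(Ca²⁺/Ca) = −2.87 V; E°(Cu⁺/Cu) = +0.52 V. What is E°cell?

+3.39 V

By convention the left-hand electrode in cell notation is the anode (oxidation) and the right-hand electrode is the cathode (reduction).
E°cell = E°(right) − E°(left) = +0.52 − (−2.87) = +3.39 V.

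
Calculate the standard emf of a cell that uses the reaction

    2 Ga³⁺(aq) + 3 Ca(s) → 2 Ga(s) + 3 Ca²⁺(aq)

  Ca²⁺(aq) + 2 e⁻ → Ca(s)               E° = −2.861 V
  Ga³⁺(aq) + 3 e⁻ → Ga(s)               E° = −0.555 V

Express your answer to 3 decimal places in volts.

Ga³⁺(aq) gains electrons, so the Ga³⁺/Ga couple is the cathode; the Ca²⁺/Ca couple is the anode.
E°cell = E°(cathode) − E°(anode) = −0.555 − (−2.861) = +2.306 V.

+2.306 V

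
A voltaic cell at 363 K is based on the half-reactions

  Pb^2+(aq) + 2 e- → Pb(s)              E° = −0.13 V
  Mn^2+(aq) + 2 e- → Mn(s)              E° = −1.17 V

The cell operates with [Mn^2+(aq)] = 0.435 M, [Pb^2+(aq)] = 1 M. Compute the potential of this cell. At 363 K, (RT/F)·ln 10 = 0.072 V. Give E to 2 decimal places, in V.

Since E°(Pb²⁺/Pb) > E°(Mn²⁺/Mn), Pb²⁺/Pb serves as the cathode.
The standard potential is −0.13 − (−1.17) = +1.04 V and the balanced reaction transfers n = 2 electrons.
For the overall reaction Pb^2+(aq) + Mn(s) → Pb(s) + Mn^2+(aq), Q = [Mn^2+(aq)] / [Pb^2+(aq)] = 0.435, giving log Q = −0.362.
By the Nernst equation, E = +1.04 − (0.072/2)·(−0.362) = +1.05 V.

+1.05 V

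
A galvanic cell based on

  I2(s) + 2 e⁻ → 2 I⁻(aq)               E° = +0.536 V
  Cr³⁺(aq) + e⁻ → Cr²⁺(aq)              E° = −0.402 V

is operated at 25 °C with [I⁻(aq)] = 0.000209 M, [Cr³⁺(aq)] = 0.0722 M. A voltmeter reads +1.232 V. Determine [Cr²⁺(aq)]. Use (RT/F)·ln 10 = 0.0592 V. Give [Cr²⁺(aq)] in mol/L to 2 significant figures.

1.4 M

I₂/I⁻ is the cathode (higher E°); E°cell = +0.536 − (−0.402) = +0.938 V with n = 2.
From the Nernst equation, log Q = n(E° − E)/0.0592 = 2·(+0.938 − (+1.232))/0.0592 = −9.932.
Balancing electrons gives I2(s) + 2 Cr²⁺(aq) → 2 I⁻(aq) + 2 Cr³⁺(aq); thus Q = ([I⁻(aq)]^2·[Cr³⁺(aq)]^2) / [Cr²⁺(aq)]^2.
Substituting the known concentrations and solving, log [Cr²⁺(aq)] = 0.145 and [Cr²⁺(aq)] = 1.4 M.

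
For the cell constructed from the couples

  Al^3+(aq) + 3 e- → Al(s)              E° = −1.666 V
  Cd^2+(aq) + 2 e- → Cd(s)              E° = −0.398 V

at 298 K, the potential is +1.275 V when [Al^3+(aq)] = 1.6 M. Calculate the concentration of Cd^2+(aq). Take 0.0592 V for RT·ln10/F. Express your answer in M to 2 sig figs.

Cd²⁺/Cd is the cathode (higher E°); E°cell = −0.398 − (−1.666) = +1.268 V with n = 6.
Rearranging E = E° − (0.0592/n)·log Q gives log Q = 6(+1.268 − (+1.275))/0.0592 = −0.709.
Balancing electrons gives 3 Cd^2+(aq) + 2 Al(s) → 3 Cd(s) + 2 Al^3+(aq); thus Q = [Al^3+(aq)]^2 / [Cd^2+(aq)]^3.
Isolating [Cd^2+(aq)] in Q = 10^{−0.709} yields log [Cd^2+(aq)] = 0.372, i.e. 2.4 M.

2.4 M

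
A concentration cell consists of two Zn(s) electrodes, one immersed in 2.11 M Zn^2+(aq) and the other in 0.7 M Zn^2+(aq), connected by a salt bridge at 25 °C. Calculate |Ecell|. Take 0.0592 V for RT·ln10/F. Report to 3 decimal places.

0.014 V

For a concentration cell E°cell = 0, since both electrodes use the same couple.
The compartment with the higher Zn^2+(aq) concentration (2.11 M) acts as the cathode; ions are reduced there and produced at the dilute (0.7 M) anode.
With n = 2, Ecell = −(0.0592/2)·log([dilute]/[conc]) = −(0.0592/2)·log(0.7/2.11) = +0.014 V.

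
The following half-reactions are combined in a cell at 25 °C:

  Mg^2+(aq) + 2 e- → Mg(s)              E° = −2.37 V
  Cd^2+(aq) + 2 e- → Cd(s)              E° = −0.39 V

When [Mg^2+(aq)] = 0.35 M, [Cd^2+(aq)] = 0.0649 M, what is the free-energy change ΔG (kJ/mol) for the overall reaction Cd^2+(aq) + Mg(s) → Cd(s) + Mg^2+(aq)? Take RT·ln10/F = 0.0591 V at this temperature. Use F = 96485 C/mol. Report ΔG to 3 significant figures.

−378 kJ/mol

With Cd²⁺/Cd reduced at the cathode, E°cell = −0.39 − (−2.37) = +1.98 V and n = 2.
Q = [Mg^2+(aq)] / [Cd^2+(aq)] = 5.39, so log Q = 0.732 and E = +1.98 − (0.0591/2)(0.732) = +1.9584 V.
Finally ΔG = −nFE = −(2)(96485 C/mol)(+1.9584 V) = −378 kJ/mol.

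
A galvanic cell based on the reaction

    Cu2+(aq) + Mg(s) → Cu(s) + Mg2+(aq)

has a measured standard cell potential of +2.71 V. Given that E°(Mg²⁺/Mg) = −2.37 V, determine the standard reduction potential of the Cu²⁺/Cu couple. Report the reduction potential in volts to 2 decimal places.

In the reaction as written the Cu²⁺/Cu couple is reduced (cathode) and Mg²⁺/Mg is oxidized (anode), so E°cell = E°(Cu²⁺/Cu) − E°(Mg²⁺/Mg).
E°(Cu²⁺/Cu) = E°cell + E°(anode) = +2.71 + (−2.37) = +0.34 V.

+0.34 V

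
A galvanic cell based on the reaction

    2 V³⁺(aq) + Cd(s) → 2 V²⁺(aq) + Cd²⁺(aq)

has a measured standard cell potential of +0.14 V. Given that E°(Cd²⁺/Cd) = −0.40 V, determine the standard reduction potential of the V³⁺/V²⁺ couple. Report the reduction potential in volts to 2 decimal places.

In the reaction as written the V³⁺/V²⁺ couple is reduced (cathode) and Cd²⁺/Cd is oxidized (anode), so E°cell = E°(V³⁺/V²⁺) − E°(Cd²⁺/Cd).
E°(V³⁺/V²⁺) = E°cell + E°(anode) = +0.14 + (−0.40) = −0.26 V.

−0.26 V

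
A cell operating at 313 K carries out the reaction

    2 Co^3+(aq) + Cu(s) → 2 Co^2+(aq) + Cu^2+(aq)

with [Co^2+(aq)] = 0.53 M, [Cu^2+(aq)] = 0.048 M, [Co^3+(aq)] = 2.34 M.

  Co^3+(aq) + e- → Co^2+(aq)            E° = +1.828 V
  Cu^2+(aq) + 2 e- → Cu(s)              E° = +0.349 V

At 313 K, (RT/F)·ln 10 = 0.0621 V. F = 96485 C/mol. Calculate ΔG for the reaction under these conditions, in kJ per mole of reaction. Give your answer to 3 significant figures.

E°cell = +1.828 − (+0.349) = +1.479 V; the balanced reaction transfers n = 2 electrons.
Here Q = ([Co^2+(aq)]^2·[Cu^2+(aq)]) / [Co^3+(aq)]^2 = 0.00246 (log Q = −2.609), giving E = +1.479 − (0.0621/2)·(−2.609) = +1.5600 V.
Finally ΔG = −nFE = −(2)(96485 C/mol)(+1.5600 V) = −301 kJ/mol.

−301 kJ/mol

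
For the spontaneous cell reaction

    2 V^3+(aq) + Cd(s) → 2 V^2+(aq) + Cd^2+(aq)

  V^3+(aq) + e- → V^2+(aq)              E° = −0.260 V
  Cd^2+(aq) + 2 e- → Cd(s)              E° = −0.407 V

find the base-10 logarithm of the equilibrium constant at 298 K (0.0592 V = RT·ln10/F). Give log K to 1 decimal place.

log K = 5.0

The V³⁺/V²⁺ couple is reduced (cathode); E°cell = −0.260 − (−0.407) = +0.147 V with n = 2.
At equilibrium E = 0, so log K = nE°cell / 0.0592 = (2)(+0.147) / 0.0592 = 5.0.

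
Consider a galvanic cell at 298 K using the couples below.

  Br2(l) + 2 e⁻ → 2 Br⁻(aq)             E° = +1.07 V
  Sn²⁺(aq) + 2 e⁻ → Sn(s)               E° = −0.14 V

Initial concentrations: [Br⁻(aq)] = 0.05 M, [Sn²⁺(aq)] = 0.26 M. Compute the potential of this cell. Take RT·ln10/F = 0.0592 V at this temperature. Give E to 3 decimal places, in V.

Since E°(Br₂/Br⁻) > E°(Sn²⁺/Sn), Br₂/Br⁻ serves as the cathode.
The standard potential is +1.07 − (−0.14) = +1.21 V and the balanced reaction transfers n = 2 electrons.
For the overall reaction Br2(l) + Sn(s) → 2 Br⁻(aq) + Sn²⁺(aq), Q = [Br⁻(aq)]^2·[Sn²⁺(aq)] = 0.00065, giving log Q = −3.187.
Applying E = E° − (RT ln10/nF)·log Q gives +1.21 − (0.0592/2)(−3.187) = +1.304 V.

+1.304 V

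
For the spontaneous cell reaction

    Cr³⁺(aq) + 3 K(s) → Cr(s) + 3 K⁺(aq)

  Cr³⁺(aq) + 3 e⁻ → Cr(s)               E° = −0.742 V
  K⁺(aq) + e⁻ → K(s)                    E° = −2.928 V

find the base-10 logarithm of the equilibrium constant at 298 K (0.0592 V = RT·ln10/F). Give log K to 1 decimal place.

log K = 110.8

The Cr³⁺/Cr couple is reduced (cathode); E°cell = −0.742 − (−2.928) = +2.186 V with n = 3.
At equilibrium E = 0, so log K = nE°cell / 0.0592 = (3)(+2.186) / 0.0592 = 110.8.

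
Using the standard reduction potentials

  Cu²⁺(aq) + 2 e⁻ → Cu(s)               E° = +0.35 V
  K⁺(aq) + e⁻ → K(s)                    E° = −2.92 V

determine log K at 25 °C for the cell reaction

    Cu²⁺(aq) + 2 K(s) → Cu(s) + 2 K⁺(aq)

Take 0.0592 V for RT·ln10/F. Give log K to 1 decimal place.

The Cu²⁺/Cu couple is reduced (cathode); E°cell = +0.35 − (−2.92) = +3.27 V with n = 2.
At equilibrium E = 0, so log K = nE°cell / 0.0592 = (2)(+3.27) / 0.0592 = 110.5.

log K = 110.5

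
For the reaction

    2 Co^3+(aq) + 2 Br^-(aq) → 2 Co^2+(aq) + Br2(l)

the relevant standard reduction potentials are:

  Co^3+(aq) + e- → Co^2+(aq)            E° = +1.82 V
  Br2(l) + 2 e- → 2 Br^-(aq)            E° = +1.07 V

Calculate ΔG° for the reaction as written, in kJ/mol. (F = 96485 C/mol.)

−145 kJ/mol

In the reaction as written Co^3+(aq) is reduced, so the Co³⁺/Co²⁺ couple is the cathode and Br₂/Br⁻ is the anode.
E°cell = +1.82 − (+1.07) = +0.75 V; balancing electrons gives n = 2.
ΔG° = −nFE°cell = −(2)(96485)(+0.75) J/mol = −145 kJ/mol.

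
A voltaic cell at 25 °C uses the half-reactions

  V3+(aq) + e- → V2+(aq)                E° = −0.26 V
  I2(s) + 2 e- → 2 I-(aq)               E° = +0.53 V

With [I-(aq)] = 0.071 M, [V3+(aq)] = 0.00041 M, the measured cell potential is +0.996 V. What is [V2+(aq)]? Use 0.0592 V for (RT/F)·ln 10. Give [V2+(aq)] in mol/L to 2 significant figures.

I₂/I⁻ is the cathode (higher E°); E°cell = +0.53 − (−0.26) = +0.79 V with n = 2.
Since E = E° − (0.0592/n)·log Q, log Q = n(E° − E)/0.0592 = −6.959.
The balanced reaction is I2(s) + 2 V2+(aq) → 2 I-(aq) + 2 V3+(aq), so Q = ([I-(aq)]^2·[V3+(aq)]^2) / [V2+(aq)]^2.
Solving for the unknown gives log [V2+(aq)] = −1.056, so [V2+(aq)] ≈ 0.088 M.

0.088 M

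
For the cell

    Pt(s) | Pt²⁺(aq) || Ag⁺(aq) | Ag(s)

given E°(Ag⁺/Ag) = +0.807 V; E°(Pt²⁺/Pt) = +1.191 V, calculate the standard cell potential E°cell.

−0.384 V

By convention the left-hand electrode in cell notation is the anode (oxidation) and the right-hand electrode is the cathode (reduction).
E°cell = E°(right) − E°(left) = +0.807 − (+1.191) = −0.384 V.
The negative sign shows that, as written, the cell would require an external voltage to drive the reaction.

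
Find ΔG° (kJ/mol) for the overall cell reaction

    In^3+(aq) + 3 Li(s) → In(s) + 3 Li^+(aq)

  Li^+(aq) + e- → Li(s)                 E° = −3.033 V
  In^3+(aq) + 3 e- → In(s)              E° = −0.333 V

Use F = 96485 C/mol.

−782 kJ/mol

In the reaction as written In^3+(aq) is reduced, so the In³⁺/In couple is the cathode and Li⁺/Li is the anode.
E°cell = −0.333 − (−3.033) = +2.700 V; balancing electrons gives n = 3.
ΔG° = −nFE°cell = −(3)(96485)(+2.700) J/mol = −782 kJ/mol.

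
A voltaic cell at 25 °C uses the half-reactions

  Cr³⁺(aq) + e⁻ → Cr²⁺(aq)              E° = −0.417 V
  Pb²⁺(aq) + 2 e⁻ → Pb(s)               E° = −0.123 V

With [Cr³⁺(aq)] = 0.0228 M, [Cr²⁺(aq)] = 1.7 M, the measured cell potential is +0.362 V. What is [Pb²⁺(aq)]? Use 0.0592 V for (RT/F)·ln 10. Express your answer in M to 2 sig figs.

0.036 M

With Pb²⁺/Pb at the cathode and Cr³⁺/Cr²⁺ at the anode, E°cell = −0.123 − (−0.417) = +0.294 V (n = 2).
From the Nernst equation, log Q = n(E° − E)/0.0592 = 2·(+0.294 − (+0.362))/0.0592 = −2.297.
The balanced reaction is Pb²⁺(aq) + 2 Cr²⁺(aq) → Pb(s) + 2 Cr³⁺(aq), so Q = [Cr³⁺(aq)]^2 / ([Pb²⁺(aq)]·[Cr²⁺(aq)]^2).
Isolating [Pb²⁺(aq)] in Q = 10^{−2.297} yields log [Pb²⁺(aq)] = −1.448, i.e. 0.036 M.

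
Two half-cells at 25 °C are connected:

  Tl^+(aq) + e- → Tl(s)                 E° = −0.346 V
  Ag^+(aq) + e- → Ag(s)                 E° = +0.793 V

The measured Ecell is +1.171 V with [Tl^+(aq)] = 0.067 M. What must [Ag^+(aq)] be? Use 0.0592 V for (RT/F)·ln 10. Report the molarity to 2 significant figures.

Ag⁺/Ag is the cathode (higher E°); E°cell = +0.793 − (−0.346) = +1.139 V with n = 1.
From the Nernst equation, log Q = n(E° − E)/0.0592 = 1·(+1.139 − (+1.171))/0.0592 = −0.541.
Balancing electrons gives Ag^+(aq) + Tl(s) → Ag(s) + Tl^+(aq); thus Q = [Tl^+(aq)] / [Ag^+(aq)].
Solving for the unknown gives log [Ag^+(aq)] = −0.633, so [Ag^+(aq)] ≈ 0.23 M.

0.23 M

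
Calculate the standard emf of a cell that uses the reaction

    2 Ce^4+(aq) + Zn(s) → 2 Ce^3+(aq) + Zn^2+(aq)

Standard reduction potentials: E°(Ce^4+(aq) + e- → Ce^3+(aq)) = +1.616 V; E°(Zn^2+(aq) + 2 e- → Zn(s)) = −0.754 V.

+2.370 V

In the reaction as written, Ce^4+(aq) is reduced (cathode) and Zn^2+(aq) is produced by oxidation at the anode.
E°cell = E°(cathode) − E°(anode) = +1.616 − (−0.754) = +2.370 V.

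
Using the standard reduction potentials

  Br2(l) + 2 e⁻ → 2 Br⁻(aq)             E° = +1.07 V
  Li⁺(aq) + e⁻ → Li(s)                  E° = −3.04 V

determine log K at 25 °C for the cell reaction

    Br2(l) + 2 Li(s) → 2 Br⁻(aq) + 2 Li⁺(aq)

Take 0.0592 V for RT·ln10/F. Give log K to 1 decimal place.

The Br₂/Br⁻ couple is reduced (cathode); E°cell = +1.07 − (−3.04) = +4.11 V with n = 2.
At equilibrium E = 0, so log K = nE°cell / 0.0592 = (2)(+4.11) / 0.0592 = 138.9.

log K = 138.9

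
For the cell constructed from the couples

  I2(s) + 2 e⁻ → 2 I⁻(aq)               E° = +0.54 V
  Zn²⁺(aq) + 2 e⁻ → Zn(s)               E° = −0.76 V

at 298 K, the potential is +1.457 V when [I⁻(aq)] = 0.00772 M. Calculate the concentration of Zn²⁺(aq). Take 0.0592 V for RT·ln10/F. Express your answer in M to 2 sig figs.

With I₂/I⁻ at the cathode and Zn²⁺/Zn at the anode, E°cell = +0.54 − (−0.76) = +1.30 V (n = 2).
Since E = E° − (0.0592/n)·log Q, log Q = n(E° − E)/0.0592 = −5.304.
For I2(s) + Zn(s) → 2 I⁻(aq) + Zn²⁺(aq), the reaction quotient is Q = [I⁻(aq)]^2·[Zn²⁺(aq)].
Solving for the unknown gives log [Zn²⁺(aq)] = −1.079, so [Zn²⁺(aq)] ≈ 0.083 M.

0.083 M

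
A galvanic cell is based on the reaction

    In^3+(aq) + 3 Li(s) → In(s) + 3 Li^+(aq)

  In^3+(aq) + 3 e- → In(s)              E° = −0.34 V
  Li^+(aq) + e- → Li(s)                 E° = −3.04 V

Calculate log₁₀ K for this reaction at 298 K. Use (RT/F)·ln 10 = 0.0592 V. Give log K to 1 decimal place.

log K = 136.8

The In³⁺/In couple is reduced (cathode); E°cell = −0.34 − (−3.04) = +2.70 V with n = 3.
At equilibrium E = 0, so log K = nE°cell / 0.0592 = (3)(+2.70) / 0.0592 = 136.8.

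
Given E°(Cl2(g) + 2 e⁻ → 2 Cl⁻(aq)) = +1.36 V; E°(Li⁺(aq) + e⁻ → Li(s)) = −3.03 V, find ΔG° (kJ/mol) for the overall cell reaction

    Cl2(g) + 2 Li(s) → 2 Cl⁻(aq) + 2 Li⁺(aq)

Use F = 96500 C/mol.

−847 kJ/mol

In the reaction as written Cl2(g) is reduced, so the Cl₂/Cl⁻ couple is the cathode and Li⁺/Li is the anode.
E°cell = +1.36 − (−3.03) = +4.39 V; balancing electrons gives n = 2.
ΔG° = −nFE°cell = −(2)(96500)(+4.39) J/mol = −847 kJ/mol.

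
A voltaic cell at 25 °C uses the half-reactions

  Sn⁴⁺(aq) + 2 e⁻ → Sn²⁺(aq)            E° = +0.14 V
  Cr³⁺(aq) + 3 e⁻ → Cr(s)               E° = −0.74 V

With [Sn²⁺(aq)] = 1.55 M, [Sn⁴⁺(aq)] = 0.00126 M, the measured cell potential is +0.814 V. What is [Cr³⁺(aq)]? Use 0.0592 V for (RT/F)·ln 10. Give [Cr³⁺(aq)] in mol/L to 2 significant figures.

0.051 M

With Sn⁴⁺/Sn²⁺ at the cathode and Cr³⁺/Cr at the anode, E°cell = +0.14 − (−0.74) = +0.88 V (n = 6).
From the Nernst equation, log Q = n(E° − E)/0.0592 = 6·(+0.88 − (+0.814))/0.0592 = 6.689.
The balanced reaction is 3 Sn⁴⁺(aq) + 2 Cr(s) → 3 Sn²⁺(aq) + 2 Cr³⁺(aq), so Q = ([Sn²⁺(aq)]^3·[Cr³⁺(aq)]^2) / [Sn⁴⁺(aq)]^3.
Isolating [Cr³⁺(aq)] in Q = 10^{6.689} yields log [Cr³⁺(aq)] = −1.290, i.e. 0.051 M.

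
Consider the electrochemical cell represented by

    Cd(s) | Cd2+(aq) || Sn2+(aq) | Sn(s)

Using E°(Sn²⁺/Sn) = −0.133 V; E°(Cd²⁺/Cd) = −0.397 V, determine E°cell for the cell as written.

By convention the left-hand electrode in cell notation is the anode (oxidation) and the right-hand electrode is the cathode (reduction).
E°cell = E°(right) − E°(left) = −0.133 − (−0.397) = +0.264 V.

+0.264 V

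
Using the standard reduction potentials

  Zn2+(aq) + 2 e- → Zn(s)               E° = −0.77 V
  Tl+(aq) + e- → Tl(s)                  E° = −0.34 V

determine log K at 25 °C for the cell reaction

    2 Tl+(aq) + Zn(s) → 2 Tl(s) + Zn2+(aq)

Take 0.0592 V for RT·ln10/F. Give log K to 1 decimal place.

The Tl⁺/Tl couple is reduced (cathode); E°cell = −0.34 − (−0.77) = +0.43 V with n = 2.
At equilibrium E = 0, so log K = nE°cell / 0.0592 = (2)(+0.43) / 0.0592 = 14.5.

log K = 14.5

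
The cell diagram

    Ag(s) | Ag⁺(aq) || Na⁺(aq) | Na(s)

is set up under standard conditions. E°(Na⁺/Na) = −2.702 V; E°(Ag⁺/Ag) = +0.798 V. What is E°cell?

−3.500 V

By convention the left-hand electrode in cell notation is the anode (oxidation) and the right-hand electrode is the cathode (reduction).
E°cell = E°(right) − E°(left) = −2.702 − (+0.798) = −3.500 V.
The negative sign shows that, as written, the cell would require an external voltage to drive the reaction.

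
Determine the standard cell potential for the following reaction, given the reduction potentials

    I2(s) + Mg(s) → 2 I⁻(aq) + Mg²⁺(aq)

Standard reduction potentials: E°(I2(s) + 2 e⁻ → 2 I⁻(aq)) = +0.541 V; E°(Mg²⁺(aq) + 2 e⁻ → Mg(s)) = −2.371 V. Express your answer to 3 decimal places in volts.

+2.912 V

I2(s) gains electrons, so the I₂/I⁻ couple is the cathode; the Mg²⁺/Mg couple is the anode.
E°cell = E°(cathode) − E°(anode) = +0.541 − (−2.371) = +2.912 V.
The positive value indicates the reaction is spontaneous as written.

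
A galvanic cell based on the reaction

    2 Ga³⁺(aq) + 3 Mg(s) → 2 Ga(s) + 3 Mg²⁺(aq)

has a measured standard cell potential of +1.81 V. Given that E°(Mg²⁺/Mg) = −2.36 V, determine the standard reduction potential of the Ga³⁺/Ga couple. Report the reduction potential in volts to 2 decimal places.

−0.55 V

In the reaction as written the Ga³⁺/Ga couple is reduced (cathode) and Mg²⁺/Mg is oxidized (anode), so E°cell = E°(Ga³⁺/Ga) − E°(Mg²⁺/Mg).
E°(Ga³⁺/Ga) = E°cell + E°(anode) = +1.81 + (−2.36) = −0.55 V.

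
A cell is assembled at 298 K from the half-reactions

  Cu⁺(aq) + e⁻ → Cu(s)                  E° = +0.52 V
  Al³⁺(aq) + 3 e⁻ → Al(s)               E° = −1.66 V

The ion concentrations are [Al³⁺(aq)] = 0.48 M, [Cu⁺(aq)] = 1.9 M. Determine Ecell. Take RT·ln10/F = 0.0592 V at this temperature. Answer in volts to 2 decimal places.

The Cu⁺/Cu couple has the more positive E°, so it is the cathode; Al³⁺/Al is the anode.
E°cell = E°cat − E°an = +0.52 − (−1.66) = +2.18 V; n = 3.
Balancing gives 3 Cu⁺(aq) + Al(s) → 3 Cu(s) + Al³⁺(aq); hence Q = [Al³⁺(aq)] / [Cu⁺(aq)]^3 = 0.07 (log Q = −1.155).
By the Nernst equation, E = +2.18 − (0.0592/3)·(−1.155) = +2.20 V.

+2.20 V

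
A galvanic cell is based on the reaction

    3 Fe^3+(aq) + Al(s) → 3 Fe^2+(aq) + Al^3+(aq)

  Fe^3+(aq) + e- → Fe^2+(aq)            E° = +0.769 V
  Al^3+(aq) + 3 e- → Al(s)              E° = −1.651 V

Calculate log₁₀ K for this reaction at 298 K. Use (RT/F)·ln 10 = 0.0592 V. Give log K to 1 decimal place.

The Fe³⁺/Fe²⁺ couple is reduced (cathode); E°cell = +0.769 − (−1.651) = +2.420 V with n = 3.
At equilibrium E = 0, so log K = nE°cell / 0.0592 = (3)(+2.420) / 0.0592 = 122.6.

log K = 122.6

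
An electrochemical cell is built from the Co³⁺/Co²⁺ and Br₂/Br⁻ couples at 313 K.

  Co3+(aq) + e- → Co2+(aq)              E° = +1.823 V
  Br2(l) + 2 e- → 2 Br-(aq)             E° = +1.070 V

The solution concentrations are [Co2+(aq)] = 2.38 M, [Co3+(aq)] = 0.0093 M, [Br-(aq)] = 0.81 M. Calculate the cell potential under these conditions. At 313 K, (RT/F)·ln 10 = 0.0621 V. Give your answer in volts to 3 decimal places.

Since E°(Co³⁺/Co²⁺) > E°(Br₂/Br⁻), Co³⁺/Co²⁺ serves as the cathode.
E°cell = +1.823 − (+1.070) = +0.753 V, with n = 2 electrons transferred.
Balancing gives 2 Co3+(aq) + 2 Br-(aq) → 2 Co2+(aq) + Br2(l); hence Q = [Co2+(aq)]^2 / ([Co3+(aq)]^2·[Br-(aq)]^2) = 9.98×10^4 (log Q = 4.999).
By the Nernst equation, E = +0.753 − (0.0621/2)·(4.999) = +0.598 V.

+0.598 V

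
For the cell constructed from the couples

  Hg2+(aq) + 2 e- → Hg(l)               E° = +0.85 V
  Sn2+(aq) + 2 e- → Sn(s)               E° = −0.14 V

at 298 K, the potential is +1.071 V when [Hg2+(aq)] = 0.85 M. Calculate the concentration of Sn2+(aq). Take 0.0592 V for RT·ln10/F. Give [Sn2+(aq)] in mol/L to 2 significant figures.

Hg²⁺/Hg is the cathode (higher E°); E°cell = +0.85 − (−0.14) = +0.99 V with n = 2.
Rearranging E = E° − (0.0592/n)·log Q gives log Q = 2(+0.99 − (+1.071))/0.0592 = −2.736.
The balanced reaction is Hg2+(aq) + Sn(s) → Hg(l) + Sn2+(aq), so Q = [Sn2+(aq)] / [Hg2+(aq)].
Isolating [Sn2+(aq)] in Q = 10^{−2.736} yields log [Sn2+(aq)] = −2.807, i.e. 0.0016 M.

0.0016 M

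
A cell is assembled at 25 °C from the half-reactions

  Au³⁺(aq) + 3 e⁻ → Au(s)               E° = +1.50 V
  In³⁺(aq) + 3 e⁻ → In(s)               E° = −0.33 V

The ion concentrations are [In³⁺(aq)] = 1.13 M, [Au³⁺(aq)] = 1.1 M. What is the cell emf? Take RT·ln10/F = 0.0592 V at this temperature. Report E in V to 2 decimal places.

+1.83 V

Au³⁺/Au is reduced (cathode, E° = +1.50 V) and In³⁺/In is oxidized (anode).
E°cell = +1.50 − (−0.33) = +1.83 V, with n = 3 electrons transferred.
The balanced reaction is Au³⁺(aq) + In(s) → Au(s) + In³⁺(aq), so Q = [In³⁺(aq)] / [Au³⁺(aq)] = 1.03 and log Q = 0.012.
By the Nernst equation, E = +1.83 − (0.0592/3)·(0.012) = +1.83 V.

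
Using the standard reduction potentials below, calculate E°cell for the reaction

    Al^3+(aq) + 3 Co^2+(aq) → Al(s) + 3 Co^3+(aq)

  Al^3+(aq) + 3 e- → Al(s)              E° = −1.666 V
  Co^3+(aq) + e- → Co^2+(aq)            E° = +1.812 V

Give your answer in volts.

Al^3+(aq) gains electrons, so the Al³⁺/Al couple is the cathode; the Co³⁺/Co²⁺ couple is the anode.
E°cell = E°(cathode) − E°(anode) = −1.666 − (+1.812) = −3.478 V.

−3.478 V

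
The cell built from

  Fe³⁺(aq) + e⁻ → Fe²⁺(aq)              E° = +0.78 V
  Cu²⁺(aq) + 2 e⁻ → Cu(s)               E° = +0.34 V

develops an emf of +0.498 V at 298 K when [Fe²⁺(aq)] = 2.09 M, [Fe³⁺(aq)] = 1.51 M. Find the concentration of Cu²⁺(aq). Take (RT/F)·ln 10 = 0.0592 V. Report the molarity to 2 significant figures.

With Fe³⁺/Fe²⁺ at the cathode and Cu²⁺/Cu at the anode, E°cell = +0.78 − (+0.34) = +0.44 V (n = 2).
Since E = E° − (0.0592/n)·log Q, log Q = n(E° − E)/0.0592 = −1.959.
For 2 Fe³⁺(aq) + Cu(s) → 2 Fe²⁺(aq) + Cu²⁺(aq), the reaction quotient is Q = ([Fe²⁺(aq)]^2·[Cu²⁺(aq)]) / [Fe³⁺(aq)]^2.
Solving for the unknown gives log [Cu²⁺(aq)] = −2.241, so [Cu²⁺(aq)] ≈ 0.0057 M.

0.0057 M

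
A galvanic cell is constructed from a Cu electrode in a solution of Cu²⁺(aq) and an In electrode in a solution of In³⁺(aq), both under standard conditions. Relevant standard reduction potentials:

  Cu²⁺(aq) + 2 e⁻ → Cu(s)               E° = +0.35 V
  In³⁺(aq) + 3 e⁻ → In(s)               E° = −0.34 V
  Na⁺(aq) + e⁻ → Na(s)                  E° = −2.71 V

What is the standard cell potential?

+0.69 V

The Cu²⁺/Cu couple has the higher E°, so Cu ion is reduced (cathode) and In is oxidized (anode).
E°cell = E°(cathode) − E°(anode) = +0.35 − (−0.34) = +0.69 V.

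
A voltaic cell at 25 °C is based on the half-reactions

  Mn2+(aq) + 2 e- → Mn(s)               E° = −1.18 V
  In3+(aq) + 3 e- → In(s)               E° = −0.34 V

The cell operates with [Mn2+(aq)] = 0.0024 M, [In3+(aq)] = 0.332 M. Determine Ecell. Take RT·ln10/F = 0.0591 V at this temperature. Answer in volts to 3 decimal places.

+0.908 V

In³⁺/In is reduced (cathode, E° = −0.34 V) and Mn²⁺/Mn is oxidized (anode).
E°cell = −0.34 − (−1.18) = +0.84 V, with n = 6 electrons transferred.
For the overall reaction 2 In3+(aq) + 3 Mn(s) → 2 In(s) + 3 Mn2+(aq), Q = [Mn2+(aq)]^3 / [In3+(aq)]^2 = 1.25×10^−7, giving log Q = −6.902.
E = E° − (0.0591/n)·log Q = +0.84 − (0.0591/6)(−6.902) = +0.908 V.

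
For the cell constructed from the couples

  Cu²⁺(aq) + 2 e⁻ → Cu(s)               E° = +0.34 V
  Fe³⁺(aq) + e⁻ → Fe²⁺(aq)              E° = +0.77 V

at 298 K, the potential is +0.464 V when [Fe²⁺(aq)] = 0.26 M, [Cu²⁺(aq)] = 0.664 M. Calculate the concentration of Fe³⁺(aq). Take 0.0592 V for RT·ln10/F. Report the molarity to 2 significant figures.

The Fe³⁺/Fe²⁺ couple has the larger reduction potential, so it is the cathode: E°cell = +0.77 − (+0.34) = +0.43 V and n = 2.
Since E = E° − (0.0592/n)·log Q, log Q = n(E° − E)/0.0592 = −1.149.
For 2 Fe³⁺(aq) + Cu(s) → 2 Fe²⁺(aq) + Cu²⁺(aq), the reaction quotient is Q = ([Fe²⁺(aq)]^2·[Cu²⁺(aq)]) / [Fe³⁺(aq)]^2.
Isolating [Fe³⁺(aq)] in Q = 10^{−1.149} yields log [Fe³⁺(aq)] = −0.099, i.e. 0.80 M.

0.80 M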